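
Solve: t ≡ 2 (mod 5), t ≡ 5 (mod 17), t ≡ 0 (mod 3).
M = 5 × 17 × 3 = 255. M₁ = 51, y₁ ≡ 1 (mod 5). M₂ = 15, y₂ ≡ 8 (mod 17). M₃ = 85, y₃ ≡ 1 (mod 3). t = 2×51×1 + 5×15×8 + 0×85×1 ≡ 192 (mod 255)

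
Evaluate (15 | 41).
(15/41) = 15^{20} mod 41 = -1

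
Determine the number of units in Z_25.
20

Prime factorization: 25 = 5^2
Using the formula φ(n) = n × Π(1 - 1/p) for each prime factor p:
φ(25) = 25 × (1 - 1/5)
φ(25) = 20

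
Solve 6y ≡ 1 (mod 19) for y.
16

Using Extended Euclidean Algorithm:
gcd(6, 19) = 1
Bezout coefficients: 6 × -3 + 19 × 1 = 1
So 6 × -3 ≡ 1 (mod 19)
The inverse is -3 mod 19 = 16
Verification: 6 × 16 = 96 = 5 × 19 + 1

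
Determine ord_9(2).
Powers of 2 mod 9: 2^1≡2, 2^2≡4, 2^3≡8, 2^4≡7, 2^5≡5, 2^6≡1. Order = 6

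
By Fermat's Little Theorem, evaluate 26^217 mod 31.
By Fermat: 26^{30} ≡ 1 (mod 31). 217 = 7×30 + 7. So 26^{217} ≡ 26^{7} ≡ 26 (mod 31)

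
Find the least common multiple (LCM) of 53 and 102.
5406

First find GCD(53, 102) using the Euclidean algorithm:
53 = 0 × 102 + 53
102 = 1 × 53 + 49
53 = 1 × 49 + 4
49 = 12 × 4 + 1
4 = 4 × 1 + 0
GCD(53, 102) = 1

LCM formula: LCM(a, b) = (a × b) / GCD(a, b)
LCM(53, 102) = (53 × 102) / 1
LCM(53, 102) = 5406 / 1
LCM(53, 102) = 5406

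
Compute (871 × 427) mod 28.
21

(871 × 427) = 371917
371917 mod 28 = 21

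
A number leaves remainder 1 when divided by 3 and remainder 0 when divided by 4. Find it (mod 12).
M = 3 × 4 = 12. M₁ = 4, y₁ ≡ 1 (mod 3). M₂ = 3, y₂ ≡ 3 (mod 4). z = 1×4×1 + 0×3×3 ≡ 4 (mod 12)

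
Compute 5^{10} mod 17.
9

Using successive squaring:
Binary expansion of 10: 1010
Powers of 5 mod 17 (each is the square of the previous):
  5^1 ≡ 5 (mod 17)
  5^2 ≡ 5² = 25 ≡ 8 (mod 17)
  5^4 ≡ 8² = 64 ≡ 13 (mod 17)
  5^8 ≡ 13² = 169 ≡ 16 (mod 17)
10 = 8 + 2, so 5^10 = 5^8 × 5^2 ≡ 16 × 8 (mod 17)
Multiplying step by step:
  16 × 8 = 128 ≡ 9 (mod 17)
Result: 5^10 ≡ 9 (mod 17)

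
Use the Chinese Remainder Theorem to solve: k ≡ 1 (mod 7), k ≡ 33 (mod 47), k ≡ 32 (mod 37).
10984

Using the Chinese Remainder Theorem:
M = product of moduli = 12173
For equation 1: M_1 = 1739, 1739 ≡ 3 (mod 7), inverse of 1739 mod 7 is 5 (check: 3 × 5 = 15 ≡ 1 (mod 7))
For equation 2: M_2 = 259, 259 ≡ 24 (mod 47), inverse of 259 mod 47 is 2 (check: 24 × 2 = 48 ≡ 1 (mod 47))
For equation 3: M_3 = 329, 329 ≡ 33 (mod 37), inverse of 329 mod 37 is 9 (check: 33 × 9 = 297 ≡ 1 (mod 37))
Combine: k ≡ Σ r_i×M_i×(M_i⁻¹ mod m_i) = 1×1739×5 + 33×259×2 + 32×329×9 = 8695 + 17094 + 94752 = 120541
120541 mod 12173 = 10984
k ≡ 10984 (mod 12173)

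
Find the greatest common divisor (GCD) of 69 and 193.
1

Using the Euclidean algorithm:
69 = 0 × 193 + 69
193 = 2 × 69 + 55
69 = 1 × 55 + 14
55 = 3 × 14 + 13
14 = 1 × 13 + 1
13 = 13 × 1 + 0

GCD(69, 193) = 1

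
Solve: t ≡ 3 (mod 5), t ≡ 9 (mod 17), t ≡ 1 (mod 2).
M = 5 × 17 × 2 = 170. M₁ = 34, y₁ ≡ 4 (mod 5). M₂ = 10, y₂ ≡ 12 (mod 17). M₃ = 85, y₃ ≡ 1 (mod 2). t = 3×34×4 + 9×10×12 + 1×85×1 ≡ 43 (mod 170)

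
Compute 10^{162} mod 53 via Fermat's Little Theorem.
49

By Fermat's Little Theorem, a^(p-1) ≡ 1 (mod p) for prime p and gcd(a, p) = 1
Here p = 53, so 10^52 ≡ 1 (mod 53)
We can reduce the exponent: 162 mod 52 = 6
So 10^162 ≡ 10^6 (mod 53)
Computing: 10^6 mod 53 = 49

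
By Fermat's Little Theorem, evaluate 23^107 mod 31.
By Fermat: 23^{30} ≡ 1 (mod 31). 107 = 3×30 + 17. So 23^{107} ≡ 23^{17} ≡ 29 (mod 31)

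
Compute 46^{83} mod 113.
47

Using successive squaring:
Binary expansion of 83: 1010011
Powers of 46 mod 113 (each is the square of the previous):
  46^1 ≡ 46 (mod 113)
  46^2 ≡ 46² = 2116 ≡ 82 (mod 113)
  46^4 ≡ 82² = 6724 ≡ 57 (mod 113)
  46^8 ≡ 57² = 3249 ≡ 85 (mod 113)
  46^16 ≡ 85² = 7225 ≡ 106 (mod 113)
  46^32 ≡ 106² = 11236 ≡ 49 (mod 113)
  46^64 ≡ 49² = 2401 ≡ 28 (mod 113)
83 = 64 + 16 + 2 + 1, so 46^83 = 46^64 × 46^16 × 46^2 × 46^1 ≡ 28 × 106 × 82 × 46 (mod 113)
Multiplying step by step:
  28 × 106 = 2968 ≡ 30 (mod 113)
  30 × 82 = 2460 ≡ 87 (mod 113)
  87 × 46 = 4002 ≡ 47 (mod 113)
Result: 46^83 ≡ 47 (mod 113)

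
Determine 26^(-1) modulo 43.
26^(-1) ≡ 5 (mod 43). Verification: 26 × 5 = 130 ≡ 1 (mod 43)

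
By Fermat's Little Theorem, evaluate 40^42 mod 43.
By Fermat's Little Theorem, 40^{42} ≡ 1 (mod 43) since 43 is prime and gcd(40, 43) = 1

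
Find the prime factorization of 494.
2 × 13 × 19

Divide by primes starting from smallest:
494 ÷ 2 = 247
247 ÷ 13 = 19
19 ÷ 19 = 1

494 = 2 × 13 × 19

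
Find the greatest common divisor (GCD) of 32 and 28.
4

Using the Euclidean algorithm:
32 = 1 × 28 + 4
28 = 7 × 4 + 0

GCD(32, 28) = 4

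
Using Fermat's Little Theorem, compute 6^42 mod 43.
By Fermat's Little Theorem, 6^{42} ≡ 1 (mod 43) since 43 is prime and gcd(6, 43) = 1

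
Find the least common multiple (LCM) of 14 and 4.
28

First find GCD(14, 4) using the Euclidean algorithm:
14 = 3 × 4 + 2
4 = 2 × 2 + 0
GCD(14, 4) = 2

LCM formula: LCM(a, b) = (a × b) / GCD(a, b)
LCM(14, 4) = (14 × 4) / 2
LCM(14, 4) = 56 / 2
LCM(14, 4) = 28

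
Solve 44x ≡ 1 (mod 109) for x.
57

Using Extended Euclidean Algorithm:
gcd(44, 109) = 1
Bezout coefficients: 44 × -52 + 109 × 21 = 1
So 44 × -52 ≡ 1 (mod 109)
The inverse is -52 mod 109 = 57
Verification: 44 × 57 = 2508 = 23 × 109 + 1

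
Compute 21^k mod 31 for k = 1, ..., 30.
g^1, g^2, ..., g^{30} mod 31: {21, 7, 23, 18, 6, 2, 11, 14, 15, 5, 12, 4, 22, 28, 30, 10, 24, 8, 13, 25, 29, 20, 17, 16, 26, 19, 27, 9, 3, 1}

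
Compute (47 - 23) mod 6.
0

(47 - 23) = 24
24 mod 6 = 0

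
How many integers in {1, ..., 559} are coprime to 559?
504

Prime factorization: 559 = 13 × 43
Using the formula φ(n) = n × Π(1 - 1/p) for each prime factor p:
φ(559) = 559 × (1 - 1/13) × (1 - 1/43)
φ(559) = 504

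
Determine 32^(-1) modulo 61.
32^(-1) ≡ 21 (mod 61). Verification: 32 × 21 = 672 ≡ 1 (mod 61)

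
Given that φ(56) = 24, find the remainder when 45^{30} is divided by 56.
By Euler: 45^{24} ≡ 1 (mod 56) since gcd(45, 56) = 1. 30 = 1×24 + 6. So 45^{30} ≡ 45^{6} ≡ 1 (mod 56)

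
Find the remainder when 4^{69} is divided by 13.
By Fermat: 4^{12} ≡ 1 (mod 13). 69 = 5×12 + 9. So 4^{69} ≡ 4^{9} ≡ 12 (mod 13)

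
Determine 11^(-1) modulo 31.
11^(-1) ≡ 17 (mod 31). Verification: 11 × 17 = 187 ≡ 1 (mod 31)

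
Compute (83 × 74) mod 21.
10

(83 × 74) = 6142
6142 mod 21 = 10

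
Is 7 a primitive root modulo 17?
p - 1 = 16 has prime divisors 2. Check 7^(16/q) mod 17 for each: 7^(16/2) = 7^8 ≡ 16 (mod 17). None of these is 1, so 7 has order 16 = φ(17), so it is a primitive root mod 17.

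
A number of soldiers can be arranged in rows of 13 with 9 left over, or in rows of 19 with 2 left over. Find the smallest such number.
M = 13 × 19 = 247. M₁ = 19, y₁ ≡ 11 (mod 13). M₂ = 13, y₂ ≡ 3 (mod 19). x = 9×19×11 + 2×13×3 ≡ 230 (mod 247). The smallest positive such number is 230.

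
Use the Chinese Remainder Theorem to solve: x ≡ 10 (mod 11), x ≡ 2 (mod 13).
M = 11 × 13 = 143. M₁ = 13, y₁ ≡ 6 (mod 11). M₂ = 11, y₂ ≡ 6 (mod 13). x = 10×13×6 + 2×11×6 ≡ 54 (mod 143)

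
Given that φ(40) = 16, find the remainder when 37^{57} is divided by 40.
By Euler: 37^{16} ≡ 1 (mod 40) since gcd(37, 40) = 1. 57 = 3×16 + 9. So 37^{57} ≡ 37^{9} ≡ 37 (mod 40)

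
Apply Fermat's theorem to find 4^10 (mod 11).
By Fermat's Little Theorem, 4^{10} ≡ 1 (mod 11) since 11 is prime and gcd(4, 11) = 1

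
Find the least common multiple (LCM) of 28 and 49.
196

First find GCD(28, 49) using the Euclidean algorithm:
28 = 0 × 49 + 28
49 = 1 × 28 + 21
28 = 1 × 21 + 7
21 = 3 × 7 + 0
GCD(28, 49) = 7

LCM formula: LCM(a, b) = (a × b) / GCD(a, b)
LCM(28, 49) = (28 × 49) / 7
LCM(28, 49) = 1372 / 7
LCM(28, 49) = 196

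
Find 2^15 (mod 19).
Using repeated squaring. 15 = 8 + 4 + 2 + 1 (binary 1111). Repeated squaring mod 19: 2^1 ≡ 2; 2^2 ≡ 2² = 4 ≡ 4; 2^4 ≡ 4² = 16 ≡ 16; 2^8 ≡ 16² = 256 ≡ 9. Multiply: 2^15 = 2^8 × 2^4 × 2^2 × 2^1 ≡ 9 × 16 × 4 × 2 (mod 19): 9 × 16 = 144 ≡ 11; 11 × 4 = 44 ≡ 6; 6 × 2 = 12 ≡ 12. So 2^15 ≡ 12 (mod 19).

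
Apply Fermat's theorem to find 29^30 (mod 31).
By Fermat's Little Theorem, 29^{30} ≡ 1 (mod 31) since 31 is prime and gcd(29, 31) = 1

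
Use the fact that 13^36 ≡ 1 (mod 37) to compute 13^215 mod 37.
By Fermat: 13^{36} ≡ 1 (mod 37). 215 = 5×36 + 35. So 13^{215} ≡ 13^{35} ≡ 20 (mod 37)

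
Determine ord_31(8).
Powers of 8 mod 31: 8^1≡8, 8^2≡2, 8^3≡16, 8^4≡4, 8^5≡1. Order = 5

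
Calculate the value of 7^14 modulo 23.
Using repeated squaring. 14 = 8 + 4 + 2 (binary 1110). Repeated squaring mod 23: 7^1 ≡ 7; 7^2 ≡ 7² = 49 ≡ 3; 7^4 ≡ 3² = 9 ≡ 9; 7^8 ≡ 9² = 81 ≡ 12. Multiply: 7^14 = 7^8 × 7^4 × 7^2 ≡ 12 × 9 × 3 (mod 23): 12 × 9 = 108 ≡ 16; 16 × 3 = 48 ≡ 2. So 7^14 ≡ 2 (mod 23).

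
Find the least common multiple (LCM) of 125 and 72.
9000

First find GCD(125, 72) using the Euclidean algorithm:
125 = 1 × 72 + 53
72 = 1 × 53 + 19
53 = 2 × 19 + 15
19 = 1 × 15 + 4
15 = 3 × 4 + 3
4 = 1 × 3 + 1
3 = 3 × 1 + 0
GCD(125, 72) = 1

LCM formula: LCM(a, b) = (a × b) / GCD(a, b)
LCM(125, 72) = (125 × 72) / 1
LCM(125, 72) = 9000 / 1
LCM(125, 72) = 9000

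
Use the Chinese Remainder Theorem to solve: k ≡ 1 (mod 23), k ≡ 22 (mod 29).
254

Using the Chinese Remainder Theorem:
M = product of moduli = 667
For equation 1: M_1 = 29, 29 ≡ 6 (mod 23), inverse of 29 mod 23 is 4 (check: 6 × 4 = 24 ≡ 1 (mod 23))
For equation 2: M_2 = 23, 23 ≡ 23 (mod 29), inverse of 23 mod 29 is 24 (check: 23 × 24 = 552 ≡ 1 (mod 29))
Combine: k ≡ Σ r_i×M_i×(M_i⁻¹ mod m_i) = 1×29×4 + 22×23×24 = 116 + 12144 = 12260
12260 mod 667 = 254
k ≡ 254 (mod 667)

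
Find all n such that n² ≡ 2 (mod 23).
The square roots of 2 mod 23 are 18 and 5. Verify: 18² = 324 ≡ 2 (mod 23)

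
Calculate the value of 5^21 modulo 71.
Using repeated squaring. 21 = 16 + 4 + 1 (binary 10101). Repeated squaring mod 71: 5^1 ≡ 5; 5^2 ≡ 5² = 25 ≡ 25; 5^4 ≡ 25² = 625 ≡ 57; 5^8 ≡ 57² = 3249 ≡ 54; 5^16 ≡ 54² = 2916 ≡ 5. Multiply: 5^21 = 5^16 × 5^4 × 5^1 ≡ 5 × 57 × 5 (mod 71): 5 × 57 = 285 ≡ 1; 1 × 5 = 5 ≡ 5. So 5^21 ≡ 5 (mod 71).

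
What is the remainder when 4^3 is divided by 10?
3 = 2 + 1 (binary 11). Repeated squaring mod 10: 4^1 ≡ 4; 4^2 ≡ 4² = 16 ≡ 6. Multiply: 4^3 = 4^2 × 4^1 ≡ 6 × 4 (mod 10): 6 × 4 = 24 ≡ 4. So 4^3 ≡ 4 (mod 10).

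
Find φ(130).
48

Prime factorization: 130 = 2 × 5 × 13
Using the formula φ(n) = n × Π(1 - 1/p) for each prime factor p:
φ(130) = 130 × (1 - 1/2) × (1 - 1/5) × (1 - 1/13)
φ(130) = 48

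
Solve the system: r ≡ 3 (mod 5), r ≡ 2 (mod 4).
M = 5 × 4 = 20. M₁ = 4, y₁ ≡ 4 (mod 5). M₂ = 5, y₂ ≡ 1 (mod 4). r = 3×4×4 + 2×5×1 ≡ 18 (mod 20)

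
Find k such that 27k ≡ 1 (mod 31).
27^(-1) ≡ 23 (mod 31). Verification: 27 × 23 = 621 ≡ 1 (mod 31)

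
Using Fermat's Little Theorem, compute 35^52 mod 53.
By Fermat's Little Theorem, 35^{52} ≡ 1 (mod 53) since 53 is prime and gcd(35, 53) = 1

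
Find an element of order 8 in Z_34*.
9 has order 8 mod 34 since 9^{8} ≡ 1 (mod 34) and no smaller power works.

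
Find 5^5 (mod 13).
5 = 4 + 1 (binary 101). Repeated squaring mod 13: 5^1 ≡ 5; 5^2 ≡ 5² = 25 ≡ 12; 5^4 ≡ 12² = 144 ≡ 1. Multiply: 5^5 = 5^4 × 5^1 ≡ 1 × 5 (mod 13): 1 × 5 = 5 ≡ 5. So 5^5 ≡ 5 (mod 13).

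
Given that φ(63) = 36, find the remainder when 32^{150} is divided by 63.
By Euler: 32^{36} ≡ 1 (mod 63) since gcd(32, 63) = 1. 150 = 4×36 + 6. So 32^{150} ≡ 32^{6} ≡ 1 (mod 63)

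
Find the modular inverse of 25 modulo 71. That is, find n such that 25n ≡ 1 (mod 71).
54

Using Extended Euclidean Algorithm:
gcd(25, 71) = 1
Bezout coefficients: 25 × -17 + 71 × 6 = 1
So 25 × -17 ≡ 1 (mod 71)
The inverse is -17 mod 71 = 54
Verification: 25 × 54 = 1350 = 19 × 71 + 1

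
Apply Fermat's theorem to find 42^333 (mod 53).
By Fermat: 42^{52} ≡ 1 (mod 53). 333 = 6×52 + 21. So 42^{333} ≡ 42^{21} ≡ 10 (mod 53)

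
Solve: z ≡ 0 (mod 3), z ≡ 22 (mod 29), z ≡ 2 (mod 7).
M = 3 × 29 × 7 = 609. M₁ = 203, y₁ ≡ 2 (mod 3). M₂ = 21, y₂ ≡ 18 (mod 29). M₃ = 87, y₃ ≡ 5 (mod 7). z = 0×203×2 + 22×21×18 + 2×87×5 ≡ 51 (mod 609)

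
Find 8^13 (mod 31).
Using repeated squaring. 13 = 8 + 4 + 1 (binary 1101). Repeated squaring mod 31: 8^1 ≡ 8; 8^2 ≡ 8² = 64 ≡ 2; 8^4 ≡ 2² = 4 ≡ 4; 8^8 ≡ 4² = 16 ≡ 16. Multiply: 8^13 = 8^8 × 8^4 × 8^1 ≡ 16 × 4 × 8 (mod 31): 16 × 4 = 64 ≡ 2; 2 × 8 = 16 ≡ 16. So 8^13 ≡ 16 (mod 31).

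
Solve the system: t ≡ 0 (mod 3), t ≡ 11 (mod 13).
M = 3 × 13 = 39. M₁ = 13, y₁ ≡ 1 (mod 3). M₂ = 3, y₂ ≡ 9 (mod 13). t = 0×13×1 + 11×3×9 ≡ 24 (mod 39)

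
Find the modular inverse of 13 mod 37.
13^(-1) ≡ 20 (mod 37). Verification: 13 × 20 = 260 ≡ 1 (mod 37)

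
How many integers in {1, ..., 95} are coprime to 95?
72

Prime factorization: 95 = 5 × 19
Using the formula φ(n) = n × Π(1 - 1/p) for each prime factor p:
φ(95) = 95 × (1 - 1/5) × (1 - 1/19)
φ(95) = 72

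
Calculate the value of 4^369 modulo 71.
Using Fermat: 4^{70} ≡ 1 (mod 71). 369 ≡ 19 (mod 70). So 4^{369} ≡ 4^{19} ≡ 8 (mod 71)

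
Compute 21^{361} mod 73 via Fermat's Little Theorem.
21

By Fermat's Little Theorem, a^(p-1) ≡ 1 (mod p) for prime p and gcd(a, p) = 1
Here p = 73, so 21^72 ≡ 1 (mod 73)
We can reduce the exponent: 361 mod 72 = 1
So 21^361 ≡ 21^1 (mod 73)
Computing: 21^1 mod 73 = 21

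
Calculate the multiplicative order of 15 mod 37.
Powers of 15 mod 37: 15^1≡15, 15^2≡3, 15^3≡8, 15^4≡9, 15^5≡24, 15^6≡27, 15^7≡35, 15^8≡7, 15^9≡31, 15^10≡21, 15^11≡19, 15^12≡26, 15^13≡20, 15^14≡4, 15^15≡23, 15^16≡12, 15^17≡32, 15^18≡36, 15^19≡22, 15^20≡34, 15^21≡29, 15^22≡28, 15^23≡13, 15^24≡10, 15^25≡2, 15^26≡30, 15^27≡6, 15^28≡16, 15^29≡18, 15^30≡11, 15^31≡17, 15^32≡33, 15^33≡14, 15^34≡25, 15^35≡5, 15^36≡1. Order = 36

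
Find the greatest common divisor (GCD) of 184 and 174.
2

Using the Euclidean algorithm:
184 = 1 × 174 + 10
174 = 17 × 10 + 4
10 = 2 × 4 + 2
4 = 2 × 2 + 0

GCD(184, 174) = 2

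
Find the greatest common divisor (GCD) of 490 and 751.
1

Using the Euclidean algorithm:
490 = 0 × 751 + 490
751 = 1 × 490 + 261
490 = 1 × 261 + 229
261 = 1 × 229 + 32
229 = 7 × 32 + 5
32 = 6 × 5 + 2
5 = 2 × 2 + 1
2 = 2 × 1 + 0

GCD(490, 751) = 1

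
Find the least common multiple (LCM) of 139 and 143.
19877

First find GCD(139, 143) using the Euclidean algorithm:
139 = 0 × 143 + 139
143 = 1 × 139 + 4
139 = 34 × 4 + 3
4 = 1 × 3 + 1
3 = 3 × 1 + 0
GCD(139, 143) = 1

LCM formula: LCM(a, b) = (a × b) / GCD(a, b)
LCM(139, 143) = (139 × 143) / 1
LCM(139, 143) = 19877 / 1
LCM(139, 143) = 19877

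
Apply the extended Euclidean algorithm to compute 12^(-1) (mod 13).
Extended GCD: 12(-1) + 13(1) = 1. So 12^(-1) ≡ 12 ≡ 12 (mod 13). Verify: 12 × 12 = 144 ≡ 1 (mod 13)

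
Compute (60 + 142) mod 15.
7

(60 + 142) = 202
202 mod 15 = 7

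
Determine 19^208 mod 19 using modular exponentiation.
Using repeated squaring. 19 ≡ 0 (mod 19). 208 = 128 + 64 + 16 (binary 11010000). Repeated squaring mod 19: 0^1 ≡ 0; 0^2 ≡ 0² = 0 ≡ 0; 0^4 ≡ 0² = 0 ≡ 0; 0^8 ≡ 0² = 0 ≡ 0; 0^16 ≡ 0² = 0 ≡ 0; 0^32 ≡ 0² = 0 ≡ 0; 0^64 ≡ 0² = 0 ≡ 0; 0^128 ≡ 0² = 0 ≡ 0. Multiply: 19^208 ≡ 0^128 × 0^64 × 0^16 ≡ 0 × 0 × 0 (mod 19): 0 × 0 = 0 ≡ 0; 0 × 0 = 0 ≡ 0. So 19^208 ≡ 0 (mod 19).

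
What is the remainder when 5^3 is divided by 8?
3 = 2 + 1 (binary 11). Repeated squaring mod 8: 5^1 ≡ 5; 5^2 ≡ 5² = 25 ≡ 1. Multiply: 5^3 = 5^2 × 5^1 ≡ 1 × 5 (mod 8): 1 × 5 = 5 ≡ 5. So 5^3 ≡ 5 (mod 8).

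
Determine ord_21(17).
Powers of 17 mod 21: 17^1≡17, 17^2≡16, 17^3≡20, 17^4≡4, 17^5≡5, 17^6≡1. Order = 6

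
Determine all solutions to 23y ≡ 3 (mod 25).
11

Since gcd(23, 25) = 1 divides 3, a solution exists.
Multiply both sides by the inverse of 23 mod 25:
  23^(-1) mod 25 = 12
  x ≡ 12 × 3 ≡ 36 ≡ 11 (mod 25)
Verification: 23 × 11 = 253 = 10 × 25 + 3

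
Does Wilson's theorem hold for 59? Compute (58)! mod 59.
(58)! mod 59 = 58. Since this equals -1 (mod 59), Wilson confirms 59 is prime.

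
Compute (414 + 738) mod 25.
2

(414 + 738) = 1152
1152 mod 25 = 2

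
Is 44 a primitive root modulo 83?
No

To verify, check if 44^(82/q) ≢ 1 (mod 83) for each prime divisor q of 82
Divisors of 82 = 82: [1, 2, 41, 82]
  44^(82/41) = 44^2 ≡ 27 (mod 83)
  44^(82/2) = 44^41 ≡ 1 (mod 83)
Conclusion: 44 is not a primitive root modulo 83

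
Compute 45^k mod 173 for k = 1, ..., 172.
g^1, g^2, ..., g^{172} mod 173: {45, 122, 127, 6, 97, 40, 70, 36, 63, 67, 74, 43, 32, 56, 98, 85, 19, 163, 69, 164, 114, 113, 68, 119, 165, 159, 62, 22, 125, 89, 26, 132, 58, 15, 156, 100, 2, 90, 71, 81, 12, 21, 80, 140, 72, 126, 134, 148, 86, 64, 112, 23, 170, 38, 153, 138, 155, 55, 53, 136, 65, 157, 145, 124, 44, 77, 5, 52, 91, 116, 30, 139, 27, 4, 7, 142, 162, 24, 42, 160, 107, 144, 79, 95, 123, 172, 128, 51, 46, 167, 76, 133, 103, 137, 110, 106, 99, 130, 141, 117, 75, 88, 154, 10, 104, 9, 59, 60, 105, 54, 8, 14, 111, 151, 48, 84, 147, 41, 115, 158, 17, 73, 171, 83, 102, 92, 161, 152, 93, 33, 101, 47, 39, 25, 87, 109, 61, 150, 3, 135, 20, 35, 18, 118, 120, 37, 108, 16, 28, 49, 129, 96, 168, 121, 82, 57, 143, 34, 146, 169, 166, 31, 11, 149, 131, 13, 66, 29, 94, 78, 50, 1}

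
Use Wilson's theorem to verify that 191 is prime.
(190)! mod 191 = 190. Since this equals -1 (mod 191), Wilson confirms 191 is prime.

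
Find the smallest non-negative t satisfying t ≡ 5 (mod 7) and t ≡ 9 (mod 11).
M = 7 × 11 = 77. M₁ = 11, y₁ ≡ 2 (mod 7). M₂ = 7, y₂ ≡ 8 (mod 11). t = 5×11×2 + 9×7×8 ≡ 75 (mod 77)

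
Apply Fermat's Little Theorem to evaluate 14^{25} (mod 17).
3

By Fermat's Little Theorem, a^(p-1) ≡ 1 (mod p) for prime p and gcd(a, p) = 1
Here p = 17, so 14^16 ≡ 1 (mod 17)
We can reduce the exponent: 25 mod 16 = 9
So 14^25 ≡ 14^9 (mod 17)
Computing: 14^9 mod 17 = 3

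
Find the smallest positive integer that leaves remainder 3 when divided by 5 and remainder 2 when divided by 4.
M = 5 × 4 = 20. M₁ = 4, y₁ ≡ 4 (mod 5). M₂ = 5, y₂ ≡ 1 (mod 4). x = 3×4×4 + 2×5×1 ≡ 18 (mod 20). The smallest positive such number is 18.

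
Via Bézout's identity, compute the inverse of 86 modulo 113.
Extended GCD: 86(46) + 113(-35) = 1. So 86^(-1) ≡ 46 ≡ 46 (mod 113). Verify: 86 × 46 = 3956 ≡ 1 (mod 113)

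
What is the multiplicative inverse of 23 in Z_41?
25

Using Extended Euclidean Algorithm:
gcd(23, 41) = 1
Bezout coefficients: 23 × -16 + 41 × 9 = 1
So 23 × -16 ≡ 1 (mod 41)
The inverse is -16 mod 41 = 25
Verification: 23 × 25 = 575 = 14 × 41 + 1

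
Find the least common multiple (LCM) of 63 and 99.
693

First find GCD(63, 99) using the Euclidean algorithm:
63 = 0 × 99 + 63
99 = 1 × 63 + 36
63 = 1 × 36 + 27
36 = 1 × 27 + 9
27 = 3 × 9 + 0
GCD(63, 99) = 9

LCM formula: LCM(a, b) = (a × b) / GCD(a, b)
LCM(63, 99) = (63 × 99) / 9
LCM(63, 99) = 6237 / 9
LCM(63, 99) = 693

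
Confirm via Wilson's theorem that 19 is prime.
(18)! mod 19 = 18. Since this equals -1 (mod 19), Wilson confirms 19 is prime.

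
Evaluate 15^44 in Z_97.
Using repeated squaring. 44 = 32 + 8 + 4 (binary 101100). Repeated squaring mod 97: 15^1 ≡ 15; 15^2 ≡ 15² = 225 ≡ 31; 15^4 ≡ 31² = 961 ≡ 88; 15^8 ≡ 88² = 7744 ≡ 81; 15^16 ≡ 81² = 6561 ≡ 62; 15^32 ≡ 62² = 3844 ≡ 61. Multiply: 15^44 = 15^32 × 15^8 × 15^4 ≡ 61 × 81 × 88 (mod 97): 61 × 81 = 4941 ≡ 91; 91 × 88 = 8008 ≡ 54. So 15^44 ≡ 54 (mod 97).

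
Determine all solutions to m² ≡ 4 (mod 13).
The square roots of 4 mod 13 are 11 and 2. Verify: 11² = 121 ≡ 4 (mod 13)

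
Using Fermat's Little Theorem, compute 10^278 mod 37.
By Fermat: 10^{36} ≡ 1 (mod 37). 278 = 7×36 + 26. So 10^{278} ≡ 10^{26} ≡ 26 (mod 37)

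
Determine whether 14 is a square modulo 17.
By Euler's criterion: 14^{8} ≡ 16 (mod 17). Since this equals -1 (≡ 16), 14 is not a QR.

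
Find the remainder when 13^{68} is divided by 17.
By Fermat: 13^{16} ≡ 1 (mod 17). 68 = 4×16 + 4. So 13^{68} ≡ 13^{4} ≡ 1 (mod 17)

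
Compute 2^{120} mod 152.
144

Using successive squaring:
Binary expansion of 120: 1111000
Powers of 2 mod 152 (each is the square of the previous):
  2^1 ≡ 2 (mod 152)
  2^2 ≡ 2² = 4 ≡ 4 (mod 152)
  2^4 ≡ 4² = 16 ≡ 16 (mod 152)
  2^8 ≡ 16² = 256 ≡ 104 (mod 152)
  2^16 ≡ 104² = 10816 ≡ 24 (mod 152)
  2^32 ≡ 24² = 576 ≡ 120 (mod 152)
  2^64 ≡ 120² = 14400 ≡ 112 (mod 152)
120 = 64 + 32 + 16 + 8, so 2^120 = 2^64 × 2^32 × 2^16 × 2^8 ≡ 112 × 120 × 24 × 104 (mod 152)
Multiplying step by step:
  112 × 120 = 13440 ≡ 64 (mod 152)
  64 × 24 = 1536 ≡ 16 (mod 152)
  16 × 104 = 1664 ≡ 144 (mod 152)
Result: 2^120 ≡ 144 (mod 152)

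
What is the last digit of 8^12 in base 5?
Using Fermat: 8^{4} ≡ 1 (mod 5). 12 ≡ 0 (mod 4). So 8^{12} ≡ 8^{0} ≡ 1 (mod 5)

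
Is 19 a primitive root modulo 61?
No

To verify, check if 19^(60/q) ≢ 1 (mod 61) for each prime divisor q of 60
Divisors of 60 = 60: [1, 2, 3, 4, 5, 6, 10, 12, 15, 20, 30, 60]
  19^(60/2) = 19^30 ≡ 1 (mod 61)
  19^(60/3) = 19^20 ≡ 13 (mod 61)
  19^(60/5) = 19^12 ≡ 9 (mod 61)
Conclusion: 19 is not a primitive root modulo 61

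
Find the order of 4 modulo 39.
Powers of 4 mod 39: 4^1≡4, 4^2≡16, 4^3≡25, 4^4≡22, 4^5≡10, 4^6≡1. Order = 6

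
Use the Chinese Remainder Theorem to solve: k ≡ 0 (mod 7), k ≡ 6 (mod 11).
M = 7 × 11 = 77. M₁ = 11, y₁ ≡ 2 (mod 7). M₂ = 7, y₂ ≡ 8 (mod 11). k = 0×11×2 + 6×7×8 ≡ 28 (mod 77)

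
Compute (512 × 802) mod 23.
5

(512 × 802) = 410624
410624 mod 23 = 5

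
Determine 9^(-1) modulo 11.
9^(-1) ≡ 5 (mod 11). Verification: 9 × 5 = 45 ≡ 1 (mod 11)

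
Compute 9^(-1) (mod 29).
9^(-1) ≡ 13 (mod 29). Verification: 9 × 13 = 117 ≡ 1 (mod 29)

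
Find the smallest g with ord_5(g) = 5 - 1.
p - 1 = 4 has prime divisors 2. h is a primitive root mod 5 iff h^(4/q) ≢ 1 (mod 5) for each such q.
h = 2: 2^2 ≡ 4 (mod 5); none is 1, so 2 has order 4 and is a primitive root.
The smallest primitive root mod 5 is g = 2.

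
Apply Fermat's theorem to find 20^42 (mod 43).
By Fermat's Little Theorem, 20^{42} ≡ 1 (mod 43) since 43 is prime and gcd(20, 43) = 1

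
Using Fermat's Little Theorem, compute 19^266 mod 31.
By Fermat: 19^{30} ≡ 1 (mod 31). 266 = 8×30 + 26. So 19^{266} ≡ 19^{26} ≡ 10 (mod 31)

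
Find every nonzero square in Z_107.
QRs mod 107: {1, 3, 4, 9, 10, 11, 12, 13, 14, 16, 19, 23, 25, 27, 29, 30, 33, 34, 35, 36, 37, 39, 40, 41, 42, 44, 47, 48, 49, 52, 53, 56, 57, 61, 62, 64, 69, 75, 76, 79, 81, 83, 85, 86, 87, 89, 90, 92, 99, 100, 101, 102, 105}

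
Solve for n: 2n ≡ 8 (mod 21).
4

Since gcd(2, 21) = 1 divides 8, a solution exists.
Multiply both sides by the inverse of 2 mod 21:
  2^(-1) mod 21 = 11
  x ≡ 11 × 8 ≡ 88 ≡ 4 (mod 21)
Verification: 2 × 4 = 8 = 0 × 21 + 8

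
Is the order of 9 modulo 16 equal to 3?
No, the actual order is 2, not 3.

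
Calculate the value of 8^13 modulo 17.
Using repeated squaring. 13 = 8 + 4 + 1 (binary 1101). Repeated squaring mod 17: 8^1 ≡ 8; 8^2 ≡ 8² = 64 ≡ 13; 8^4 ≡ 13² = 169 ≡ 16; 8^8 ≡ 16² = 256 ≡ 1. Multiply: 8^13 = 8^8 × 8^4 × 8^1 ≡ 1 × 16 × 8 (mod 17): 1 × 16 = 16 ≡ 16; 16 × 8 = 128 ≡ 9. So 8^13 ≡ 9 (mod 17).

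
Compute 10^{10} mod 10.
0

Using successive squaring:
Binary expansion of 10: 1010
Powers of 10 mod 10 (each is the square of the previous):
  10^1 ≡ 0 (mod 10)
  10^2 ≡ 0² = 0 ≡ 0 (mod 10)
  10^4 ≡ 0² = 0 ≡ 0 (mod 10)
  10^8 ≡ 0² = 0 ≡ 0 (mod 10)
10 = 8 + 2, so 10^10 = 10^8 × 10^2 ≡ 0 × 0 (mod 10)
Multiplying step by step:
  0 × 0 = 0 ≡ 0 (mod 10)
Result: 10^10 ≡ 0 (mod 10)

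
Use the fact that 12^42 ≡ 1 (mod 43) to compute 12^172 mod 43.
By Fermat: 12^{42} ≡ 1 (mod 43). 172 = 4×42 + 4. So 12^{172} ≡ 12^{4} ≡ 10 (mod 43)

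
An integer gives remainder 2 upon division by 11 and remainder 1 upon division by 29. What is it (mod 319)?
M = 11 × 29 = 319. M₁ = 29, y₁ ≡ 8 (mod 11). M₂ = 11, y₂ ≡ 8 (mod 29). y = 2×29×8 + 1×11×8 ≡ 233 (mod 319). The smallest positive such number is 233.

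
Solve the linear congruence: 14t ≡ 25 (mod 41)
34

Since gcd(14, 41) = 1 divides 25, a solution exists.
Multiply both sides by the inverse of 14 mod 41:
  14^(-1) mod 41 = 3
  x ≡ 3 × 25 ≡ 75 ≡ 34 (mod 41)
Verification: 14 × 34 = 476 = 11 × 41 + 25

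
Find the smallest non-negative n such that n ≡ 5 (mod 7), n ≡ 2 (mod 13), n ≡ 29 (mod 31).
2602

Using the Chinese Remainder Theorem:
M = product of moduli = 2821
For equation 1: M_1 = 403, 403 ≡ 4 (mod 7), inverse of 403 mod 7 is 2 (check: 4 × 2 = 8 ≡ 1 (mod 7))
For equation 2: M_2 = 217, 217 ≡ 9 (mod 13), inverse of 217 mod 13 is 3 (check: 9 × 3 = 27 ≡ 1 (mod 13))
For equation 3: M_3 = 91, 91 ≡ 29 (mod 31), inverse of 91 mod 31 is 15 (check: 29 × 15 = 435 ≡ 1 (mod 31))
Combine: n ≡ Σ r_i×M_i×(M_i⁻¹ mod m_i) = 5×403×2 + 2×217×3 + 29×91×15 = 4030 + 1302 + 39585 = 44917
44917 mod 2821 = 2602
n ≡ 2602 (mod 2821)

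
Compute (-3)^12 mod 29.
Using repeated squaring. (-3) ≡ 26 (mod 29). 12 = 8 + 4 (binary 1100). Repeated squaring mod 29: 26^1 ≡ 26; 26^2 ≡ 26² = 676 ≡ 9; 26^4 ≡ 9² = 81 ≡ 23; 26^8 ≡ 23² = 529 ≡ 7. Multiply: (-3)^12 ≡ 26^8 × 26^4 ≡ 7 × 23 (mod 29): 7 × 23 = 161 ≡ 16. So (-3)^12 ≡ 16 (mod 29).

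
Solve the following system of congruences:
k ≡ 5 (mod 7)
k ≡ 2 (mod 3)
5

Using the Chinese Remainder Theorem:
M = product of moduli = 21
For equation 1: M_1 = 3, 3 ≡ 3 (mod 7), inverse of 3 mod 7 is 5 (check: 3 × 5 = 15 ≡ 1 (mod 7))
For equation 2: M_2 = 7, 7 ≡ 1 (mod 3), inverse of 7 mod 3 is 1 (check: 1 × 1 = 1 ≡ 1 (mod 3))
Combine: k ≡ Σ r_i×M_i×(M_i⁻¹ mod m_i) = 5×3×5 + 2×7×1 = 75 + 14 = 89
89 mod 21 = 5
k ≡ 5 (mod 21)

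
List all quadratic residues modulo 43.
QRs mod 43: {1, 4, 6, 9, 10, 11, 13, 14, 15, 16, 17, 21, 23, 24, 25, 31, 35, 36, 38, 40, 41}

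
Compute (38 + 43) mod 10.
1

(38 + 43) = 81
81 mod 10 = 1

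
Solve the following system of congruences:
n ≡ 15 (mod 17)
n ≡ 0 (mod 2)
32

Using the Chinese Remainder Theorem:
M = product of moduli = 34
For equation 1: M_1 = 2, 2 ≡ 2 (mod 17), inverse of 2 mod 17 is 9 (check: 2 × 9 = 18 ≡ 1 (mod 17))
For equation 2: M_2 = 17, 17 ≡ 1 (mod 2), inverse of 17 mod 2 is 1 (check: 1 × 1 = 1 ≡ 1 (mod 2))
Combine: n ≡ Σ r_i×M_i×(M_i⁻¹ mod m_i) = 15×2×9 + 0×17×1 = 270 + 0 = 270
270 mod 34 = 32
n ≡ 32 (mod 34)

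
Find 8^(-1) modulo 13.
5

Using Extended Euclidean Algorithm:
gcd(8, 13) = 1
Bezout coefficients: 8 × 5 + 13 × -3 = 1
So 8 × 5 ≡ 1 (mod 13)
The inverse is 5 mod 13 = 5
Verification: 8 × 5 = 40 = 3 × 13 + 1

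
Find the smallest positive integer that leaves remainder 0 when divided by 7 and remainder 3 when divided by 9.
M = 7 × 9 = 63. M₁ = 9, y₁ ≡ 4 (mod 7). M₂ = 7, y₂ ≡ 4 (mod 9). m = 0×9×4 + 3×7×4 ≡ 21 (mod 63). The smallest positive such number is 21.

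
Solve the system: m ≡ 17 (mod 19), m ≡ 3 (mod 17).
M = 19 × 17 = 323. M₁ = 17, y₁ ≡ 9 (mod 19). M₂ = 19, y₂ ≡ 9 (mod 17). m = 17×17×9 + 3×19×9 ≡ 207 (mod 323)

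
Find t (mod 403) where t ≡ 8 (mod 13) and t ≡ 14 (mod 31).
M = 13 × 31 = 403. M₁ = 31, y₁ ≡ 8 (mod 13). M₂ = 13, y₂ ≡ 12 (mod 31). t = 8×31×8 + 14×13×12 ≡ 138 (mod 403)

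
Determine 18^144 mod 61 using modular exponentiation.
Using Fermat: 18^{60} ≡ 1 (mod 61). 144 ≡ 24 (mod 60). So 18^{144} ≡ 18^{24} ≡ 9 (mod 61)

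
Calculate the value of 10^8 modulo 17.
8 = 8 (binary 1000). Repeated squaring mod 17: 10^1 ≡ 10; 10^2 ≡ 10² = 100 ≡ 15; 10^4 ≡ 15² = 225 ≡ 4; 10^8 ≡ 4² = 16 ≡ 16. So 10^8 ≡ 16 (mod 17).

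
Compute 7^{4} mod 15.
1

Using successive squaring:
Binary expansion of 4: 100
Powers of 7 mod 15 (each is the square of the previous):
  7^1 ≡ 7 (mod 15)
  7^2 ≡ 7² = 49 ≡ 4 (mod 15)
  7^4 ≡ 4² = 16 ≡ 1 (mod 15)
4 is a power of 2, so 7^4 is the last square: ≡ 1 (mod 15)
Result: 7^4 ≡ 1 (mod 15)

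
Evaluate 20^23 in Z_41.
Using repeated squaring. 23 = 16 + 4 + 2 + 1 (binary 10111). Repeated squaring mod 41: 20^1 ≡ 20; 20^2 ≡ 20² = 400 ≡ 31; 20^4 ≡ 31² = 961 ≡ 18; 20^8 ≡ 18² = 324 ≡ 37; 20^16 ≡ 37² = 1369 ≡ 16. Multiply: 20^23 = 20^16 × 20^4 × 20^2 × 20^1 ≡ 16 × 18 × 31 × 20 (mod 41): 16 × 18 = 288 ≡ 1; 1 × 31 = 31 ≡ 31; 31 × 20 = 620 ≡ 5. So 20^23 ≡ 5 (mod 41).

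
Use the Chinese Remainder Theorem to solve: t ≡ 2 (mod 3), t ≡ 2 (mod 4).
M = 3 × 4 = 12. M₁ = 4, y₁ ≡ 1 (mod 3). M₂ = 3, y₂ ≡ 3 (mod 4). t = 2×4×1 + 2×3×3 ≡ 2 (mod 12)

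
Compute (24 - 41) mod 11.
5

(24 - 41) = -17
-17 mod 11 = 5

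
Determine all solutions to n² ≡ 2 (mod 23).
The square roots of 2 mod 23 are 18 and 5. Verify: 18² = 324 ≡ 2 (mod 23)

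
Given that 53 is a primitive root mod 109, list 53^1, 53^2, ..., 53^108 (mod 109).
g^1, g^2, ..., g^{108} mod 109: {53, 84, 92, 80, 98, 71, 57, 78, 101, 12, 91, 27, 14, 88, 86, 89, 30, 64, 13, 35, 2, 106, 59, 75, 51, 87, 33, 5, 47, 93, 24, 73, 54, 28, 67, 63, 69, 60, 19, 26, 70, 4, 103, 9, 41, 102, 65, 66, 10, 94, 77, 48, 37, 108, 56, 25, 17, 29, 11, 38, 52, 31, 8, 97, 18, 82, 95, 21, 23, 20, 79, 45, 96, 74, 107, 3, 50, 34, 58, 22, 76, 104, 62, 16, 85, 36, 55, 81, 42, 46, 40, 49, 90, 83, 39, 105, 6, 100, 68, 7, 44, 43, 99, 15, 32, 61, 72, 1}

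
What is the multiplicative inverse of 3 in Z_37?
3^(-1) ≡ 25 (mod 37). Verification: 3 × 25 = 75 ≡ 1 (mod 37)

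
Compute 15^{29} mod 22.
3

Using successive squaring:
Binary expansion of 29: 11101
Powers of 15 mod 22 (each is the square of the previous):
  15^1 ≡ 15 (mod 22)
  15^2 ≡ 15² = 225 ≡ 5 (mod 22)
  15^4 ≡ 5² = 25 ≡ 3 (mod 22)
  15^8 ≡ 3² = 9 ≡ 9 (mod 22)
  15^16 ≡ 9² = 81 ≡ 15 (mod 22)
29 = 16 + 8 + 4 + 1, so 15^29 = 15^16 × 15^8 × 15^4 × 15^1 ≡ 15 × 9 × 3 × 15 (mod 22)
Multiplying step by step:
  15 × 9 = 135 ≡ 3 (mod 22)
  3 × 3 = 9 ≡ 9 (mod 22)
  9 × 15 = 135 ≡ 3 (mod 22)
Result: 15^29 ≡ 3 (mod 22)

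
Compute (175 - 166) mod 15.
9

(175 - 166) = 9
9 mod 15 = 9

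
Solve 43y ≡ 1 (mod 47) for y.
43^(-1) ≡ 35 (mod 47). Verification: 43 × 35 = 1505 ≡ 1 (mod 47)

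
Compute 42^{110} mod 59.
3

Using successive squaring:
Binary expansion of 110: 1101110
Powers of 42 mod 59 (each is the square of the previous):
  42^1 ≡ 42 (mod 59)
  42^2 ≡ 42² = 1764 ≡ 53 (mod 59)
  42^4 ≡ 53² = 2809 ≡ 36 (mod 59)
  42^8 ≡ 36² = 1296 ≡ 57 (mod 59)
  42^16 ≡ 57² = 3249 ≡ 4 (mod 59)
  42^32 ≡ 4² = 16 ≡ 16 (mod 59)
  42^64 ≡ 16² = 256 ≡ 20 (mod 59)
110 = 64 + 32 + 8 + 4 + 2, so 42^110 = 42^64 × 42^32 × 42^8 × 42^4 × 42^2 ≡ 20 × 16 × 57 × 36 × 53 (mod 59)
Multiplying step by step:
  20 × 16 = 320 ≡ 25 (mod 59)
  25 × 57 = 1425 ≡ 9 (mod 59)
  9 × 36 = 324 ≡ 29 (mod 59)
  29 × 53 = 1537 ≡ 3 (mod 59)
Result: 42^110 ≡ 3 (mod 59)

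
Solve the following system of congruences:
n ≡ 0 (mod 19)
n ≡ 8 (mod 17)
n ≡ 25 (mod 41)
722

Using the Chinese Remainder Theorem:
M = product of moduli = 13243
For equation 1: M_1 = 697, 697 ≡ 13 (mod 19), inverse of 697 mod 19 is 3 (check: 13 × 3 = 39 ≡ 1 (mod 19))
For equation 2: M_2 = 779, 779 ≡ 14 (mod 17), inverse of 779 mod 17 is 11 (check: 14 × 11 = 154 ≡ 1 (mod 17))
For equation 3: M_3 = 323, 323 ≡ 36 (mod 41), inverse of 323 mod 41 is 8 (check: 36 × 8 = 288 ≡ 1 (mod 41))
Combine: n ≡ Σ r_i×M_i×(M_i⁻¹ mod m_i) = 0×697×3 + 8×779×11 + 25×323×8 = 0 + 68552 + 64600 = 133152
133152 mod 13243 = 722
n ≡ 722 (mod 13243)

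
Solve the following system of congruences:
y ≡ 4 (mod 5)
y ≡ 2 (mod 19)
59

Using the Chinese Remainder Theorem:
M = product of moduli = 95
For equation 1: M_1 = 19, 19 ≡ 4 (mod 5), inverse of 19 mod 5 is 4 (check: 4 × 4 = 16 ≡ 1 (mod 5))
For equation 2: M_2 = 5, 5 ≡ 5 (mod 19), inverse of 5 mod 19 is 4 (check: 5 × 4 = 20 ≡ 1 (mod 19))
Combine: y ≡ Σ r_i×M_i×(M_i⁻¹ mod m_i) = 4×19×4 + 2×5×4 = 304 + 40 = 344
344 mod 95 = 59
y ≡ 59 (mod 95)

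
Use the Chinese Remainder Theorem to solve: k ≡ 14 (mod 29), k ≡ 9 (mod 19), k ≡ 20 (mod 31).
826

Using the Chinese Remainder Theorem:
M = product of moduli = 17081
For equation 1: M_1 = 589, 589 ≡ 9 (mod 29), inverse of 589 mod 29 is 13 (check: 9 × 13 = 117 ≡ 1 (mod 29))
For equation 2: M_2 = 899, 899 ≡ 6 (mod 19), inverse of 899 mod 19 is 16 (check: 6 × 16 = 96 ≡ 1 (mod 19))
For equation 3: M_3 = 551, 551 ≡ 24 (mod 31), inverse of 551 mod 31 is 22 (check: 24 × 22 = 528 ≡ 1 (mod 31))
Combine: k ≡ Σ r_i×M_i×(M_i⁻¹ mod m_i) = 14×589×13 + 9×899×16 + 20×551×22 = 107198 + 129456 + 242440 = 479094
479094 mod 17081 = 826
k ≡ 826 (mod 17081)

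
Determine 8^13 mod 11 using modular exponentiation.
Using Fermat: 8^{10} ≡ 1 (mod 11). 13 ≡ 3 (mod 10). So 8^{13} ≡ 8^{3} ≡ 6 (mod 11)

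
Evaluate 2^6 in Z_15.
6 = 4 + 2 (binary 110). Repeated squaring mod 15: 2^1 ≡ 2; 2^2 ≡ 2² = 4 ≡ 4; 2^4 ≡ 4² = 16 ≡ 1. Multiply: 2^6 = 2^4 × 2^2 ≡ 1 × 4 (mod 15): 1 × 4 = 4 ≡ 4. So 2^6 ≡ 4 (mod 15).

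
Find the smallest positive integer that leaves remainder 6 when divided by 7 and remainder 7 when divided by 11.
M = 7 × 11 = 77. M₁ = 11, y₁ ≡ 2 (mod 7). M₂ = 7, y₂ ≡ 8 (mod 11). r = 6×11×2 + 7×7×8 ≡ 62 (mod 77). The smallest positive such number is 62.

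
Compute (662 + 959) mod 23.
11

(662 + 959) = 1621
1621 mod 23 = 11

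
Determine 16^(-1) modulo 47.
16^(-1) ≡ 3 (mod 47). Verification: 16 × 3 = 48 ≡ 1 (mod 47)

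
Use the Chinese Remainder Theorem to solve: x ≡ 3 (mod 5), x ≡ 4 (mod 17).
38

Using the Chinese Remainder Theorem:
M = product of moduli = 85
For equation 1: M_1 = 17, 17 ≡ 2 (mod 5), inverse of 17 mod 5 is 3 (check: 2 × 3 = 6 ≡ 1 (mod 5))
For equation 2: M_2 = 5, 5 ≡ 5 (mod 17), inverse of 5 mod 17 is 7 (check: 5 × 7 = 35 ≡ 1 (mod 17))
Combine: x ≡ Σ r_i×M_i×(M_i⁻¹ mod m_i) = 3×17×3 + 4×5×7 = 153 + 140 = 293
293 mod 85 = 38
x ≡ 38 (mod 85)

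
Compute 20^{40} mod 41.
1

Using successive squaring:
Binary expansion of 40: 101000
Powers of 20 mod 41 (each is the square of the previous):
  20^1 ≡ 20 (mod 41)
  20^2 ≡ 20² = 400 ≡ 31 (mod 41)
  20^4 ≡ 31² = 961 ≡ 18 (mod 41)
  20^8 ≡ 18² = 324 ≡ 37 (mod 41)
  20^16 ≡ 37² = 1369 ≡ 16 (mod 41)
  20^32 ≡ 16² = 256 ≡ 10 (mod 41)
40 = 32 + 8, so 20^40 = 20^32 × 20^8 ≡ 10 × 37 (mod 41)
Multiplying step by step:
  10 × 37 = 370 ≡ 1 (mod 41)
Result: 20^40 ≡ 1 (mod 41)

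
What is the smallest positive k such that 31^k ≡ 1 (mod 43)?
Powers of 31 mod 43: 31^1≡31, 31^2≡15, 31^3≡35, 31^4≡10, 31^5≡9, 31^6≡21, 31^7≡6, 31^8≡14, 31^9≡4, 31^10≡38, 31^11≡17, 31^12≡11, 31^13≡40, 31^14≡36, 31^15≡41, 31^16≡24, 31^17≡13, 31^18≡16, 31^19≡23, 31^20≡25, 31^21≡1. Order = 21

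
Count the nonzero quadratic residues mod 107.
For prime 107, there are (p-1)/2 = (107-1)/2 = 53 quadratic residues (excluding 0).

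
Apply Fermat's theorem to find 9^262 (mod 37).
By Fermat: 9^{36} ≡ 1 (mod 37). 262 = 7×36 + 10. So 9^{262} ≡ 9^{10} ≡ 9 (mod 37)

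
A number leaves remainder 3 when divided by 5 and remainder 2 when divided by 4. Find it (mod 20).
M = 5 × 4 = 20. M₁ = 4, y₁ ≡ 4 (mod 5). M₂ = 5, y₂ ≡ 1 (mod 4). y = 3×4×4 + 2×5×1 ≡ 18 (mod 20)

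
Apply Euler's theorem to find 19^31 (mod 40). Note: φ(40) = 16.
By Euler: 19^{16} ≡ 1 (mod 40) since gcd(19, 40) = 1. 31 = 1×16 + 15. So 19^{31} ≡ 19^{15} ≡ 19 (mod 40)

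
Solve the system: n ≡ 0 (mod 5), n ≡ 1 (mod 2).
M = 5 × 2 = 10. M₁ = 2, y₁ ≡ 3 (mod 5). M₂ = 5, y₂ ≡ 1 (mod 2). n = 0×2×3 + 1×5×1 ≡ 5 (mod 10)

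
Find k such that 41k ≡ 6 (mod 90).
66

Since gcd(41, 90) = 1 divides 6, a solution exists.
Multiply both sides by the inverse of 41 mod 90:
  41^(-1) mod 90 = 11
  x ≡ 11 × 6 ≡ 66 ≡ 66 (mod 90)
Verification: 41 × 66 = 2706 = 30 × 90 + 6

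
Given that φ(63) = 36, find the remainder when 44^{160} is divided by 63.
By Euler: 44^{36} ≡ 1 (mod 63) since gcd(44, 63) = 1. 160 = 4×36 + 16. So 44^{160} ≡ 44^{16} ≡ 37 (mod 63)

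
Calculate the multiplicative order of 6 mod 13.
Powers of 6 mod 13: 6^1≡6, 6^2≡10, 6^3≡8, 6^4≡9, 6^5≡2, 6^6≡12, 6^7≡7, 6^8≡3, 6^9≡5, 6^10≡4, 6^11≡11, 6^12≡1. Order = 12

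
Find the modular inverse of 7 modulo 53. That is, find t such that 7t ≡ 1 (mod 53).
38

Using Extended Euclidean Algorithm:
gcd(7, 53) = 1
Bezout coefficients: 7 × -15 + 53 × 2 = 1
So 7 × -15 ≡ 1 (mod 53)
The inverse is -15 mod 53 = 38
Verification: 7 × 38 = 266 = 5 × 53 + 1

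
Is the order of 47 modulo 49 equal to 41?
No, the actual order is 42, not 41.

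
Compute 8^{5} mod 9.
8

Using successive squaring:
Binary expansion of 5: 101
Powers of 8 mod 9 (each is the square of the previous):
  8^1 ≡ 8 (mod 9)
  8^2 ≡ 8² = 64 ≡ 1 (mod 9)
  8^4 ≡ 1² = 1 ≡ 1 (mod 9)
5 = 4 + 1, so 8^5 = 8^4 × 8^1 ≡ 1 × 8 (mod 9)
Multiplying step by step:
  1 × 8 = 8 ≡ 8 (mod 9)
Result: 8^5 ≡ 8 (mod 9)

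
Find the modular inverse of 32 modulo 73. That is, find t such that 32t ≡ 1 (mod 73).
16

Using Extended Euclidean Algorithm:
gcd(32, 73) = 1
Bezout coefficients: 32 × 16 + 73 × -7 = 1
So 32 × 16 ≡ 1 (mod 73)
The inverse is 16 mod 73 = 16
Verification: 32 × 16 = 512 = 7 × 73 + 1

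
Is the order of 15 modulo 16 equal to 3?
No, the actual order is 2, not 3.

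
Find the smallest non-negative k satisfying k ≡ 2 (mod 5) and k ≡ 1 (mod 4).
M = 5 × 4 = 20. M₁ = 4, y₁ ≡ 4 (mod 5). M₂ = 5, y₂ ≡ 1 (mod 4). k = 2×4×4 + 1×5×1 ≡ 17 (mod 20)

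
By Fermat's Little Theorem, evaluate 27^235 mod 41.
By Fermat: 27^{40} ≡ 1 (mod 41). 235 = 5×40 + 35. So 27^{235} ≡ 27^{35} ≡ 3 (mod 41)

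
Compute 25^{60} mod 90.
55

Using successive squaring:
Binary expansion of 60: 111100
Powers of 25 mod 90 (each is the square of the previous):
  25^1 ≡ 25 (mod 90)
  25^2 ≡ 25² = 625 ≡ 85 (mod 90)
  25^4 ≡ 85² = 7225 ≡ 25 (mod 90)
  25^8 ≡ 25² = 625 ≡ 85 (mod 90)
  25^16 ≡ 85² = 7225 ≡ 25 (mod 90)
  25^32 ≡ 25² = 625 ≡ 85 (mod 90)
60 = 32 + 16 + 8 + 4, so 25^60 = 25^32 × 25^16 × 25^8 × 25^4 ≡ 85 × 25 × 85 × 25 (mod 90)
Multiplying step by step:
  85 × 25 = 2125 ≡ 55 (mod 90)
  55 × 85 = 4675 ≡ 85 (mod 90)
  85 × 25 = 2125 ≡ 55 (mod 90)
Result: 25^60 ≡ 55 (mod 90)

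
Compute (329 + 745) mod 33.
18

(329 + 745) = 1074
1074 mod 33 = 18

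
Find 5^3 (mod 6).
3 = 2 + 1 (binary 11). Repeated squaring mod 6: 5^1 ≡ 5; 5^2 ≡ 5² = 25 ≡ 1. Multiply: 5^3 = 5^2 × 5^1 ≡ 1 × 5 (mod 6): 1 × 5 = 5 ≡ 5. So 5^3 ≡ 5 (mod 6).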